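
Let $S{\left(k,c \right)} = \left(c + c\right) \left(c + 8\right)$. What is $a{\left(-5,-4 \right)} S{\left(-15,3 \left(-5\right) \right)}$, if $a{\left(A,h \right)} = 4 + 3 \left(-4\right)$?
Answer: $-1680$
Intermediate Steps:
$a{\left(A,h \right)} = -8$ ($a{\left(A,h \right)} = 4 - 12 = -8$)
$S{\left(k,c \right)} = 2 c \left(8 + c\right)$
$a{\left(-5,-4 \right)} S{\left(-15,3 \left(-5\right) \right)} = - 8 \cdot 2 \cdot 3 \left(-5\right) \left(8 + 3 \left(-5\right)\right) = - 8 \cdot 2 \left(-15\right) \left(8 - 15\right) = - 8 \cdot 2 \left(-15\right) \left(-7\right) = \left(-8\right) 210 = -1680$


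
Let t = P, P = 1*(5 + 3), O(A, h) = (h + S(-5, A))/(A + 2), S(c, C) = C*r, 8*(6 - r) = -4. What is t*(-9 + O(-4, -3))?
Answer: 44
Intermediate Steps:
r = 13/2 (r = 6 - 1/8*(-4) = 6 + 1/2 = 13/2 ≈ 6.5000)
S(c, C) = 13*C/2 (S(c, C) = C*(13/2) = 13*C/2)
O(A, h) = (h + 13*A/2)/(2 + A) (O(A, h) = (h + 13*A/2)/(A + 2) = (h + 13*A/2)/(2 + A))
P = 8 (P = 1*8 = 8)
t = 8
t*(-9 + O(-4, -3)) = 8*(-9 + (-3 + (13/2)*(-4))/(2 - 4)) = 8*(-9 + (-3 - 26)/(-2)) = 8*(-9 - 1/2*(-29)) = 8*(-9 + 29/2) = 8*(11/2) = 44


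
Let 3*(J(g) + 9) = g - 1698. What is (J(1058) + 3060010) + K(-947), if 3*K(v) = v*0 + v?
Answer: 3059472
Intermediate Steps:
J(g) = -575 + g/3 (J(g) = -9 + (g - 1698)/3 = -9 + (-1698 + g)/3 = -9 + (-566 + g/3) = -575 + g/3)
K(v) = v/3 (K(v) = (v*0 + v)/3 = (0 + v)/3 = v/3)
(J(1058) + 3060010) + K(-947) = ((-575 + (⅓)*1058) + 3060010) + (⅓)*(-947) = ((-575 + 1058/3) + 3060010) - 947/3 = (-667/3 + 3060010) - 947/3 = 9179363/3 - 947/3 = 3059472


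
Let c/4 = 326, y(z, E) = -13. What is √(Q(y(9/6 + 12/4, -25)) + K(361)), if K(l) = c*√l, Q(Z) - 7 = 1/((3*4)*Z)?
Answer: √150779733/78 ≈ 157.43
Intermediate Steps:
c = 1304 (c = 4*326 = 1304)
Q(Z) = 7 + 1/(12*Z) (Q(Z) = 7 + 1/((3*4)*Z) = 7 + 1/(12*Z))
K(l) = 1304*√l
√(Q(y(9/6 + 12/4, -25)) + K(361)) = √((7 + (1/12)/(-13)) + 1304*√361) = √((7 + (1/12)*(-1/13)) + 1304*19) = √((7 - 1/156) + 24776) = √(1091/156 + 24776) = √(3866147/156) = √150779733/78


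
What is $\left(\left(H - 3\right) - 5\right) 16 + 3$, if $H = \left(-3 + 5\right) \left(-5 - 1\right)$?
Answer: $-317$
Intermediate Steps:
$H = -12$ ($H = 2 \left(-6\right) = -12$)
$\left(\left(H - 3\right) - 5\right) 16 + 3 = \left(\left(-12 - 3\right) - 5\right) 16 + 3 = \left(-15 - 5\right) 16 + 3 = \left(-20\right) 16 + 3 = -320 + 3 = -317$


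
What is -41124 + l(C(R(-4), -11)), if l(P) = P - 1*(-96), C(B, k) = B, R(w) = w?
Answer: -41032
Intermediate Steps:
l(P) = 96 + P (l(P) = P + 96 = 96 + P)
-41124 + l(C(R(-4), -11)) = -41124 + (96 - 4) = -41124 + 92 = -41032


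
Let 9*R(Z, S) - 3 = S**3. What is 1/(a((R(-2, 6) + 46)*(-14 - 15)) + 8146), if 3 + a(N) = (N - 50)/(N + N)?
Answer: 12238/99660303 ≈ 0.00012280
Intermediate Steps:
R(Z, S) = 1/3 + S**3/9
a(N) = -3 + (-50 + N)/(2*N) (a(N) = -3 + (N - 50)/(N + N) = -3 + (-50 + N)/((2*N)) = -3 + (-50 + N)*(1/(2*N)) = -3 + (-50 + N)/(2*N))
1/(a((R(-2, 6) + 46)*(-14 - 15)) + 8146) = 1/((-5/2 - 25*1/((-14 - 15)*((1/3 + (1/9)*6**3) + 46))) + 8146) = 1/((-5/2 - 25*(-1/(29*((1/3 + (1/9)*216) + 46)))) + 8146) = 1/((-5/2 - 25*(-1/(29*((1/3 + 24) + 46)))) + 8146) = 1/((-5/2 - 25*(-1/(29*(73/3 + 46)))) + 8146) = 1/((-5/2 - 25/((211/3)*(-29))) + 8146) = 1/((-5/2 - 25/(-6119/3)) + 8146) = 1/((-5/2 - 25*(-3/6119)) + 8146) = 1/((-5/2 + 75/6119) + 8146) = 1/(-30445/12238 + 8146) = 1/(99660303/12238) = 12238/99660303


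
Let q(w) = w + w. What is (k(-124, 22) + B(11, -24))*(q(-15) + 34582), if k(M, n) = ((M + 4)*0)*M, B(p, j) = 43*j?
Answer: -35657664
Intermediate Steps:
k(M, n) = 0 (k(M, n) = ((4 + M)*0)*M = 0*M = 0)
q(w) = 2*w
(k(-124, 22) + B(11, -24))*(q(-15) + 34582) = (0 + 43*(-24))*(2*(-15) + 34582) = (0 - 1032)*(-30 + 34582) = -1032*34552 = -35657664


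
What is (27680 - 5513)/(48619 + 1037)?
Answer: 7389/16552 ≈ 0.44641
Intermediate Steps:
(27680 - 5513)/(48619 + 1037) = 22167/49656 = 22167*(1/49656) = 7389/16552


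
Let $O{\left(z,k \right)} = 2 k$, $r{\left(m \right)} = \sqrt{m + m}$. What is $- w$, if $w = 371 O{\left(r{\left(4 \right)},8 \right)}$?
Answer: $-5936$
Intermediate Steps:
$r{\left(m \right)} = \sqrt{2} \sqrt{m}$ ($r{\left(m \right)} = \sqrt{2 m} = \sqrt{2} \sqrt{m}$)
$w = 5936$ ($w = 371 \cdot 2 \cdot 8 = 371 \cdot 16 = 5936$)
$- w = \left(-1\right) 5936 = -5936$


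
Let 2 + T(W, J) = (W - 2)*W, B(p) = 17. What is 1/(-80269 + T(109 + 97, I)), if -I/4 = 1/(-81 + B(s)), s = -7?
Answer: -1/38247 ≈ -2.6146e-5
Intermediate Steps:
I = 1/16 (I = -4/(-81 + 17) = -4/(-64) = -4*(-1/64) = 1/16 ≈ 0.062500)
T(W, J) = -2 + W*(-2 + W) (T(W, J) = -2 + (W - 2)*W = -2 + (-2 + W)*W = -2 + W*(-2 + W))
1/(-80269 + T(109 + 97, I)) = 1/(-80269 + (-2 + (109 + 97)² - 2*(109 + 97))) = 1/(-80269 + (-2 + 206² - 2*206)) = 1/(-80269 + (-2 + 42436 - 412)) = 1/(-80269 + 42022) = 1/(-38247) = -1/38247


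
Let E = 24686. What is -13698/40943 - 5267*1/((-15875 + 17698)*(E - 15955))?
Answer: -218241411655/651673886059 ≈ -0.33489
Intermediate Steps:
-13698/40943 - 5267*1/((-15875 + 17698)*(E - 15955)) = -13698/40943 - 5267*1/((-15875 + 17698)*(24686 - 15955)) = -13698*1/40943 - 5267/(1823*8731) = -13698/40943 - 5267/15916613 = -218241411655/651673886059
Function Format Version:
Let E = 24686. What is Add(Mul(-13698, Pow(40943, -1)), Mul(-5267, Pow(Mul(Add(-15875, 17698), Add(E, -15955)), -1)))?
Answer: Rational(-218241411655, 651673886059) ≈ -0.33489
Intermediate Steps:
Add(Mul(-13698, Pow(40943, -1)), Mul(-5267, Pow(Mul(Add(-15875, 17698), Add(E, -15955)), -1))) = Add(Mul(-13698, Pow(40943, -1)), Mul(-5267, Pow(Mul(Add(-15875, 17698), Add(24686, -15955)), -1))) = Add(Mul(-13698, Rational(1, 40943)), Mul(-5267, Pow(Mul(1823, 8731), -1))) = Add(Rational(-13698, 40943), Mul(-5267, Pow(15916613, -1))) = Add(Rational(-13698, 40943), Mul(-5267, Rational(1, 15916613))) = Add(Rational(-13698, 40943), Rational(-5267, 15916613)) = Rational(-218241411655, 651673886059)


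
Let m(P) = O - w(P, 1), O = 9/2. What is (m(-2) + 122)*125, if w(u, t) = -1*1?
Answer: 31875/2 ≈ 15938.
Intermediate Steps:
w(u, t) = -1
O = 9/2 (O = 9*(1/2) = 9/2 ≈ 4.5000)
m(P) = 11/2 (m(P) = 9/2 - 1*(-1) = 9/2 + 1 = 11/2)
(m(-2) + 122)*125 = (11/2 + 122)*125 = (255/2)*125 = 31875/2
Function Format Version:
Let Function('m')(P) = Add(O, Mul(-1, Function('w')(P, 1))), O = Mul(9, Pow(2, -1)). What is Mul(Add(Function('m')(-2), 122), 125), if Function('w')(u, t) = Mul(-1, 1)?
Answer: Rational(31875, 2) ≈ 15938.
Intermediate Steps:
Function('w')(u, t) = -1
O = Rational(9, 2) (O = Mul(9, Rational(1, 2)) = Rational(9, 2) ≈ 4.5000)
Function('m')(P) = Rational(11, 2) (Function('m')(P) = Add(Rational(9, 2), Mul(-1, -1)) = Add(Rational(9, 2), 1) = Rational(11, 2))
Mul(Add(Function('m')(-2), 122), 125) = Mul(Add(Rational(11, 2), 122), 125) = Mul(Rational(255, 2), 125) = Rational(31875, 2)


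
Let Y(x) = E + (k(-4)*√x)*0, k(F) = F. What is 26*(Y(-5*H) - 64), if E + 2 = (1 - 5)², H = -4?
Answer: -1300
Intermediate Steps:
E = 14 (E = -2 + (1 - 5)² = -2 + (-4)² = -2 + 16 = 14)
Y(x) = 14 (Y(x) = 14 - 4*√x*0 = 14 + 0 = 14)
26*(Y(-5*H) - 64) = 26*(14 - 64) = 26*(-50) = -1300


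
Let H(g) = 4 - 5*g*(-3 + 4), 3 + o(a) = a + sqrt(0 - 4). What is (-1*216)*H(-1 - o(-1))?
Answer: 2376 - 2160*I ≈ 2376.0 - 2160.0*I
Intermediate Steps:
o(a) = -3 + a + 2*I (o(a) = -3 + (a + sqrt(0 - 4)) = -3 + (a + sqrt(-4)) = -3 + (a + 2*I) = -3 + a + 2*I)
H(g) = 4 - 5*g
(-1*216)*H(-1 - o(-1)) = (-1*216)*(4 - 5*(-1 - (-3 - 1 + 2*I))) = -216*(4 - 5*(-1 - (-4 + 2*I))) = -216*(4 - 5*(-1 + (4 - 2*I))) = -216*(4 - 5*(3 - 2*I)) = -216*(4 + (-15 + 10*I)) = -216*(-11 + 10*I) = 2376 - 2160*I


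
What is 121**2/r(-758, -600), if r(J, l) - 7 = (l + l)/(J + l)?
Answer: 9941239/5353 ≈ 1857.1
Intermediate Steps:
r(J, l) = 7 + 2*l/(J + l) (r(J, l) = 7 + (l + l)/(J + l) = 7 + (2*l)/(J + l) = 7 + 2*l/(J + l))
121**2/r(-758, -600) = 121**2/(((7*(-758) + 9*(-600))/(-758 - 600))) = 14641/(((-5306 - 5400)/(-1358))) = 14641/((-1/1358*(-10706))) = 14641/(5353/679) = 14641*(679/5353) = 9941239/5353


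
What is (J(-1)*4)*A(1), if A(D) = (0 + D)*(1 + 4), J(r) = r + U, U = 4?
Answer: 60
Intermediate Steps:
J(r) = 4 + r (J(r) = r + 4 = 4 + r)
A(D) = 5*D (A(D) = D*5 = 5*D)
(J(-1)*4)*A(1) = ((4 - 1)*4)*(5*1) = (3*4)*5 = 12*5 = 60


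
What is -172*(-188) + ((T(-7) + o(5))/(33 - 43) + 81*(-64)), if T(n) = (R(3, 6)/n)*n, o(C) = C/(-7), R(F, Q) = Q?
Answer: 1900603/70 ≈ 27151.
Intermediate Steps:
o(C) = -C/7 (o(C) = C*(-⅐) = -C/7)
T(n) = 6 (T(n) = (6/n)*n = 6)
-172*(-188) + ((T(-7) + o(5))/(33 - 43) + 81*(-64)) = -172*(-188) + ((6 - ⅐*5)/(33 - 43) + 81*(-64)) = 32336 + ((6 - 5/7)/(-10) - 5184) = 32336 + ((37/7)*(-⅒) - 5184) = 32336 + (-37/70 - 5184) = 32336 - 362917/70 = 1900603/70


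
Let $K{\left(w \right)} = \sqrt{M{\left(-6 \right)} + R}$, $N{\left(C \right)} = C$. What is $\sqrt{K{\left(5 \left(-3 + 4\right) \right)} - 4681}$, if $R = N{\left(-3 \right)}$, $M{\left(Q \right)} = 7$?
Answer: $i \sqrt{4679} \approx 68.403 i$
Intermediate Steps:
$R = -3$
$K{\left(w \right)} = 2$ ($K{\left(w \right)} = \sqrt{7 - 3} = \sqrt{4} = 2$)
$\sqrt{K{\left(5 \left(-3 + 4\right) \right)} - 4681} = \sqrt{2 - 4681} = \sqrt{-4679} = i \sqrt{4679}$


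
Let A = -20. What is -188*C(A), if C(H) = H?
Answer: 3760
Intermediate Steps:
-188*C(A) = -188*(-20) = 3760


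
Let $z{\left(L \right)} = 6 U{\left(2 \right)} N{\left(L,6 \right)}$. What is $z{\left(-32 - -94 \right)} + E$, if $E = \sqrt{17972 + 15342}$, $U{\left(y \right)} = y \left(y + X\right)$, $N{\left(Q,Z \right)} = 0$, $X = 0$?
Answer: $\sqrt{33314} \approx 182.52$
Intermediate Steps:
$U{\left(y \right)} = y^{2}$ ($U{\left(y \right)} = y \left(y + 0\right) = y y = y^{2}$)
$E = \sqrt{33314} \approx 182.52$
$z{\left(L \right)} = 0$ ($z{\left(L \right)} = 6 \cdot 2^{2} \cdot 0 = 6 \cdot 4 \cdot 0 = 24 \cdot 0 = 0$)
$z{\left(-32 - -94 \right)} + E = 0 + \sqrt{33314} = \sqrt{33314}$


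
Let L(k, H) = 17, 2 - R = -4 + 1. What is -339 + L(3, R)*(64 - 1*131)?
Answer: -1478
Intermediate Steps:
R = 5 (R = 2 - (-4 + 1) = 2 - 1*(-3) = 2 + 3 = 5)
-339 + L(3, R)*(64 - 1*131) = -339 + 17*(64 - 1*131) = -339 + 17*(64 - 131) = -339 + 17*(-67) = -339 - 1139 = -1478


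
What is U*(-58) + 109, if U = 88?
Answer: -4995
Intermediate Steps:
U*(-58) + 109 = 88*(-58) + 109 = -5104 + 109 = -4995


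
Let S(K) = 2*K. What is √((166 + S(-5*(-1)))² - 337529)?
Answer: I*√306553 ≈ 553.67*I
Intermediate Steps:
√((166 + S(-5*(-1)))² - 337529) = √((166 + 2*(-5*(-1)))² - 337529) = √((166 + 2*5)² - 337529) = √((166 + 10)² - 337529) = √(176² - 337529) = √(30976 - 337529) = √(-306553) = I*√306553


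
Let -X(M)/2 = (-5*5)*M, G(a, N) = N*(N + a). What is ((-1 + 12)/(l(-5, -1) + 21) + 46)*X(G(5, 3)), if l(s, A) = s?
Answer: 56025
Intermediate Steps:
X(M) = 50*M (X(M) = -2*(-5*5)*M = -(-50)*M = 50*M)
((-1 + 12)/(l(-5, -1) + 21) + 46)*X(G(5, 3)) = ((-1 + 12)/(-5 + 21) + 46)*(50*(3*(3 + 5))) = (11/16 + 46)*(50*(3*8)) = (11*(1/16) + 46)*(50*24) = (11/16 + 46)*1200 = (747/16)*1200 = 56025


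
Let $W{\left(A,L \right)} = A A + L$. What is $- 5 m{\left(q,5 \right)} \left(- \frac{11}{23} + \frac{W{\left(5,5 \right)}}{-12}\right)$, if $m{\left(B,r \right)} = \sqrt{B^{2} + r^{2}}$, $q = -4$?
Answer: $\frac{685 \sqrt{41}}{46} \approx 95.351$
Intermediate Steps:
$W{\left(A,L \right)} = L + A^{2}$ ($W{\left(A,L \right)} = A^{2} + L = L + A^{2}$)
$- 5 m{\left(q,5 \right)} \left(- \frac{11}{23} + \frac{W{\left(5,5 \right)}}{-12}\right) = - 5 \sqrt{\left(-4\right)^{2} + 5^{2}} \left(- \frac{11}{23} + \frac{5 + 5^{2}}{-12}\right) = - 5 \sqrt{16 + 25} \left(\left(-11\right) \frac{1}{23} + \left(5 + 25\right) \left(- \frac{1}{12}\right)\right) = - 5 \sqrt{41} \left(- \frac{11}{23} + 30 \left(- \frac{1}{12}\right)\right) = - 5 \sqrt{41} \left(- \frac{11}{23} - \frac{5}{2}\right) = - 5 \sqrt{41} \left(- \frac{137}{46}\right) = \frac{685 \sqrt{41}}{46}$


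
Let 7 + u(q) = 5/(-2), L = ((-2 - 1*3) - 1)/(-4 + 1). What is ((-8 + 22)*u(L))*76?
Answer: -10108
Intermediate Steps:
L = 2 (L = ((-2 - 3) - 1)/(-3) = (-5 - 1)*(-⅓) = -6*(-⅓) = 2)
u(q) = -19/2 (u(q) = -7 + 5/(-2) = -7 + 5*(-½) = -7 - 5/2 = -19/2)
((-8 + 22)*u(L))*76 = ((-8 + 22)*(-19/2))*76 = (14*(-19/2))*76 = -133*76 = -10108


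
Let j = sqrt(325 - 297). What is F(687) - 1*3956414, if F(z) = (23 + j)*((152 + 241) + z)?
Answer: -3931574 + 2160*sqrt(7) ≈ -3.9259e+6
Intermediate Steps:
j = 2*sqrt(7) (j = sqrt(28) = 2*sqrt(7) ≈ 5.2915)
F(z) = (23 + 2*sqrt(7))*(393 + z) (F(z) = (23 + 2*sqrt(7))*((152 + 241) + z) = (23 + 2*sqrt(7))*(393 + z))
F(687) - 1*3956414 = (9039 + 23*687 + 786*sqrt(7) + 2*687*sqrt(7)) - 1*3956414 = (9039 + 15801 + 786*sqrt(7) + 1374*sqrt(7)) - 3956414 = (24840 + 2160*sqrt(7)) - 3956414 = -3931574 + 2160*sqrt(7)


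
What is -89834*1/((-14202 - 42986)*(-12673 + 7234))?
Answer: -44917/155522766 ≈ -0.00028881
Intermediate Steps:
-89834*1/((-14202 - 42986)*(-12673 + 7234)) = -89834/((-5439*(-57188))) = -89834/311045532 = -89834*1/311045532 = -44917/155522766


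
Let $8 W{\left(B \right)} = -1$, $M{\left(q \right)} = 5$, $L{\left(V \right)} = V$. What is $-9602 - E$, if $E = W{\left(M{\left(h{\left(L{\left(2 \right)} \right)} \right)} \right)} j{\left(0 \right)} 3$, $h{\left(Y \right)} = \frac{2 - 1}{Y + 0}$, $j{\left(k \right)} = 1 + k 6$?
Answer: $- \frac{76813}{8} \approx -9601.6$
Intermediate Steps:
$j{\left(k \right)} = 1 + 6 k$
$h{\left(Y \right)} = \frac{1}{Y}$ ($h{\left(Y \right)} = 1 \frac{1}{Y} = \frac{1}{Y}$)
$W{\left(B \right)} = - \frac{1}{8}$ ($W{\left(B \right)} = \frac{1}{8} \left(-1\right) = - \frac{1}{8}$)
$E = - \frac{3}{8}$ ($E = - \frac{1 + 6 \cdot 0}{8} \cdot 3 = - \frac{1 + 0}{8} \cdot 3 = \left(- \frac{1}{8}\right) 1 \cdot 3 = \left(- \frac{1}{8}\right) 3 = - \frac{3}{8} \approx -0.375$)
$-9602 - E = -9602 - - \frac{3}{8} = -9602 + \frac{3}{8} = - \frac{76813}{8}$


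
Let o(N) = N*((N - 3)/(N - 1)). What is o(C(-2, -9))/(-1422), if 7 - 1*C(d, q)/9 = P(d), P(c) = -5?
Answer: -630/8453 ≈ -0.074530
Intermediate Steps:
C(d, q) = 108 (C(d, q) = 63 - 9*(-5) = 63 + 45 = 108)
o(N) = N*(-3 + N)/(-1 + N) (o(N) = N*((-3 + N)/(-1 + N)) = N*(-3 + N)/(-1 + N))
o(C(-2, -9))/(-1422) = (108*(-3 + 108)/(-1 + 108))/(-1422) = (108*105/107)*(-1/1422) = (108*(1/107)*105)*(-1/1422) = (11340/107)*(-1/1422) = -630/8453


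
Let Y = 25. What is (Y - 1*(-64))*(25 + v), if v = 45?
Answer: 6230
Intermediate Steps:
(Y - 1*(-64))*(25 + v) = (25 - 1*(-64))*(25 + 45) = (25 + 64)*70 = 89*70 = 6230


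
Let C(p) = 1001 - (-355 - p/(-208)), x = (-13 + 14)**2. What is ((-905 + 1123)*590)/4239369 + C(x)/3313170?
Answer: 9981422865727/324612893273760 ≈ 0.030749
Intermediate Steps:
x = 1 (x = 1**2 = 1)
C(p) = 1356 - p/208 (C(p) = 1001 - (-355 - p*(-1)/208) = 1001 - (-355 - (-1)*p/208) = 1001 - (-355 + p/208) = 1001 + (355 - p/208) = 1356 - p/208)
((-905 + 1123)*590)/4239369 + C(x)/3313170 = ((-905 + 1123)*590)/4239369 + (1356 - 1/208*1)/3313170 = (218*590)*(1/4239369) + (1356 - 1/208)*(1/3313170) = 128620*(1/4239369) + (282047/208)*(1/3313170) = 128620/4239369 + 282047/689139360 = 9981422865727/324612893273760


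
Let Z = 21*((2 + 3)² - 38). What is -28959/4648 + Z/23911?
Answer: -99101079/15876904 ≈ -6.2418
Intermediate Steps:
Z = -273 (Z = 21*(5² - 38) = 21*(25 - 38) = 21*(-13) = -273)
-28959/4648 + Z/23911 = -28959/4648 - 273/23911 = -28959*1/4648 - 273*1/23911 = -4137/664 - 273/23911 = -99101079/15876904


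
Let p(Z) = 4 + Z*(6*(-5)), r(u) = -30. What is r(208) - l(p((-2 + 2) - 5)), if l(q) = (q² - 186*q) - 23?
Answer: 4921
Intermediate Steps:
p(Z) = 4 - 30*Z (p(Z) = 4 + Z*(-30) = 4 - 30*Z)
l(q) = -23 + q² - 186*q
r(208) - l(p((-2 + 2) - 5)) = -30 - (-23 + (4 - 30*((-2 + 2) - 5))² - 186*(4 - 30*((-2 + 2) - 5))) = -30 - (-23 + (4 - 30*(0 - 5))² - 186*(4 - 30*(0 - 5))) = -30 - (-23 + (4 - 30*(-5))² - 186*(4 - 30*(-5))) = -30 - (-23 + (4 + 150)² - 186*(4 + 150)) = -30 - (-23 + 154² - 186*154) = -30 - (-23 + 23716 - 28644) = -30 - 1*(-4951) = -30 + 4951 = 4921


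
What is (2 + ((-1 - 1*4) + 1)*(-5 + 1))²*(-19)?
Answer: -6156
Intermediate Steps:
(2 + ((-1 - 1*4) + 1)*(-5 + 1))²*(-19) = (2 + ((-1 - 4) + 1)*(-4))²*(-19) = (2 + (-5 + 1)*(-4))²*(-19) = (2 - 4*(-4))²*(-19) = (2 + 16)²*(-19) = 18²*(-19) = 324*(-19) = -6156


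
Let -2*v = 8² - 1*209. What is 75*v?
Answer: 10875/2 ≈ 5437.5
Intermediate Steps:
v = 145/2 (v = -(8² - 1*209)/2 = -(64 - 209)/2 = -½*(-145) = 145/2 ≈ 72.500)
75*v = 75*(145/2) = 10875/2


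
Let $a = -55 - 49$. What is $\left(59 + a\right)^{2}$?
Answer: $2025$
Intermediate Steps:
$a = -104$
$\left(59 + a\right)^{2} = \left(59 - 104\right)^{2} = \left(-45\right)^{2} = 2025$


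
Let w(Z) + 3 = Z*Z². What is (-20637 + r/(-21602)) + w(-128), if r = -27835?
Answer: -45748514949/21602 ≈ -2.1178e+6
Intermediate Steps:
w(Z) = -3 + Z³ (w(Z) = -3 + Z*Z² = -3 + Z³)
(-20637 + r/(-21602)) + w(-128) = (-20637 - 27835/(-21602)) + (-3 + (-128)³) = (-20637 - 27835*(-1/21602)) + (-3 - 2097152) = (-20637 + 27835/21602) - 2097155 = -445772639/21602 - 2097155 = -45748514949/21602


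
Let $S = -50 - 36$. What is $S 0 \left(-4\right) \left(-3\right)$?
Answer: $0$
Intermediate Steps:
$S = -86$ ($S = -50 - 36 = -86$)
$S 0 \left(-4\right) \left(-3\right) = - 86 \cdot 0 \left(-4\right) \left(-3\right) = - 86 \cdot 0 \left(-3\right) = \left(-86\right) 0 = 0$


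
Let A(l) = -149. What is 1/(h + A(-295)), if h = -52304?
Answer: -1/52453 ≈ -1.9065e-5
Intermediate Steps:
1/(h + A(-295)) = 1/(-52304 - 149) = 1/(-52453) = -1/52453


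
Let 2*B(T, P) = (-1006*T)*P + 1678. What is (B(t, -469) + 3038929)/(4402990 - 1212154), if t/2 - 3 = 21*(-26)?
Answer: -42192539/531806 ≈ -79.338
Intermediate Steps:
t = -1086 (t = 6 + 2*(21*(-26)) = 6 + 2*(-546) = 6 - 1092 = -1086)
B(T, P) = 839 - 503*P*T (B(T, P) = ((-1006*T)*P + 1678)/2 = (-1006*P*T + 1678)/2 = (1678 - 1006*P*T)/2 = 839 - 503*P*T)
(B(t, -469) + 3038929)/(4402990 - 1212154) = ((839 - 503*(-469)*(-1086)) + 3038929)/(4402990 - 1212154) = ((839 - 256195002) + 3038929)/3190836 = (-256194163 + 3038929)*(1/3190836) = -253155234*1/3190836 = -42192539/531806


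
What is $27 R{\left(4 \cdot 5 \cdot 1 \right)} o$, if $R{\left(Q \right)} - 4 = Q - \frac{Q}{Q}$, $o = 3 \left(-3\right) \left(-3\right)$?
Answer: $16767$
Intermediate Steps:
$o = 27$ ($o = \left(-9\right) \left(-3\right) = 27$)
$R{\left(Q \right)} = 3 + Q$ ($R{\left(Q \right)} = 4 + \left(Q - \frac{Q}{Q}\right) = 4 + \left(Q - 1\right) = 4 + \left(-1 + Q\right) = 3 + Q$)
$27 R{\left(4 \cdot 5 \cdot 1 \right)} o = 27 \left(3 + 4 \cdot 5 \cdot 1\right) 27 = 27 \left(3 + 20 \cdot 1\right) 27 = 27 \left(3 + 20\right) 27 = 27 \cdot 23 \cdot 27 = 621 \cdot 27 = 16767$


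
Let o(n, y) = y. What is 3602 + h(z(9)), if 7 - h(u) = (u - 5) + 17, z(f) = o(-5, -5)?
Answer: 3602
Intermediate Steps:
z(f) = -5
h(u) = -5 - u (h(u) = 7 - ((u - 5) + 17) = 7 - ((-5 + u) + 17) = 7 - (12 + u) = 7 + (-12 - u) = -5 - u)
3602 + h(z(9)) = 3602 + (-5 - 1*(-5)) = 3602 + (-5 + 5) = 3602 + 0 = 3602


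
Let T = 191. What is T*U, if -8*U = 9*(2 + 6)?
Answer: -1719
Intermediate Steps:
U = -9 (U = -9*(2 + 6)/8 = -9*8/8 = -1/8*72 = -9)
T*U = 191*(-9) = -1719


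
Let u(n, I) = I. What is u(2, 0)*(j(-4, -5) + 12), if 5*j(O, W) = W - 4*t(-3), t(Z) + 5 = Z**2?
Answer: 0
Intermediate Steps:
t(Z) = -5 + Z**2
j(O, W) = -16/5 + W/5 (j(O, W) = (W - 4*(-5 + (-3)**2))/5 = (W - 4*(-5 + 9))/5 = (W - 4*4)/5 = (W - 16)/5 = (-16 + W)/5 = -16/5 + W/5)
u(2, 0)*(j(-4, -5) + 12) = 0*((-16/5 + (1/5)*(-5)) + 12) = 0*((-16/5 - 1) + 12) = 0*(-21/5 + 12) = 0*(39/5) = 0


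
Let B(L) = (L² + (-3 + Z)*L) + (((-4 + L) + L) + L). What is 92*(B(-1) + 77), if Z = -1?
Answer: 6900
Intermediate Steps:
B(L) = -4 + L² - L (B(L) = (L² + (-3 - 1)*L) + (((-4 + L) + L) + L) = (L² - 4*L) + ((-4 + 2*L) + L) = (L² - 4*L) + (-4 + 3*L) = -4 + L² - L)
92*(B(-1) + 77) = 92*((-4 + (-1)² - 1*(-1)) + 77) = 92*((-4 + 1 + 1) + 77) = 92*(-2 + 77) = 92*75 = 6900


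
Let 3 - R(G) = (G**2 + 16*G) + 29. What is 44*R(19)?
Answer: -30404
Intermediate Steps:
R(G) = -26 - G**2 - 16*G (R(G) = 3 - ((G**2 + 16*G) + 29) = 3 - (29 + G**2 + 16*G) = 3 + (-29 - G**2 - 16*G) = -26 - G**2 - 16*G)
44*R(19) = 44*(-26 - 1*19**2 - 16*19) = 44*(-26 - 1*361 - 304) = 44*(-26 - 361 - 304) = 44*(-691) = -30404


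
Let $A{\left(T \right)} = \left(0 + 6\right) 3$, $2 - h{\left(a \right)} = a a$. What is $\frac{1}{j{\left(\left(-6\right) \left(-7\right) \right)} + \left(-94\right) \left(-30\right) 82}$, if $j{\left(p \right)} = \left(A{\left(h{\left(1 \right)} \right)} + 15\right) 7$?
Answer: $\frac{1}{231471} \approx 4.3202 \cdot 10^{-6}$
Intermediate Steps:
$h{\left(a \right)} = 2 - a^{2}$ ($h{\left(a \right)} = 2 - a a = 2 - a^{2}$)
$A{\left(T \right)} = 18$ ($A{\left(T \right)} = 6 \cdot 3 = 18$)
$j{\left(p \right)} = 231$ ($j{\left(p \right)} = \left(18 + 15\right) 7 = 33 \cdot 7 = 231$)
$\frac{1}{j{\left(\left(-6\right) \left(-7\right) \right)} + \left(-94\right) \left(-30\right) 82} = \frac{1}{231 + \left(-94\right) \left(-30\right) 82} = \frac{1}{231 + 2820 \cdot 82} = \frac{1}{231 + 231240} = \frac{1}{231471}$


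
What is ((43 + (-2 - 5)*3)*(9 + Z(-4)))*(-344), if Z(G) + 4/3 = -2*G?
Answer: -355696/3 ≈ -1.1857e+5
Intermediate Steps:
Z(G) = -4/3 - 2*G
((43 + (-2 - 5)*3)*(9 + Z(-4)))*(-344) = ((43 + (-2 - 5)*3)*(9 + (-4/3 - 2*(-4))))*(-344) = ((43 - 7*3)*(9 + (-4/3 + 8)))*(-344) = ((43 - 21)*(9 + 20/3))*(-344) = (22*(47/3))*(-344) = (1034/3)*(-344) = -355696/3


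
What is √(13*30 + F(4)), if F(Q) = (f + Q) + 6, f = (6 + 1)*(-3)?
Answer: √379 ≈ 19.468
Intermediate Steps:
f = -21 (f = 7*(-3) = -21)
F(Q) = -15 + Q (F(Q) = (-21 + Q) + 6 = -15 + Q)
√(13*30 + F(4)) = √(13*30 + (-15 + 4)) = √(390 - 11) = √379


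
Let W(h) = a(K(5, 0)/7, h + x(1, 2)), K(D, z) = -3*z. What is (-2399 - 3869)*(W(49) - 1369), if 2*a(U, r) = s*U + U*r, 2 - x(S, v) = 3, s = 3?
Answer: 8580892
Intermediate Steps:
x(S, v) = -1 (x(S, v) = 2 - 1*3 = 2 - 3 = -1)
a(U, r) = 3*U/2 + U*r/2 (a(U, r) = (3*U + U*r)/2 = 3*U/2 + U*r/2)
W(h) = 0 (W(h) = (-3*0/7)*(3 + (h - 1))/2 = (0*(⅐))*(3 + (-1 + h))/2 = (½)*0*(2 + h) = 0)
(-2399 - 3869)*(W(49) - 1369) = (-2399 - 3869)*(0 - 1369) = -6268*(-1369) = 8580892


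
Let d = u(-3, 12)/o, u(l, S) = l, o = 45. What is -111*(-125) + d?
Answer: 208124/15 ≈ 13875.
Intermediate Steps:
d = -1/15 (d = -3/45 = -3*1/45 = -1/15 ≈ -0.066667)
-111*(-125) + d = -111*(-125) - 1/15 = 13875 - 1/15 = 208124/15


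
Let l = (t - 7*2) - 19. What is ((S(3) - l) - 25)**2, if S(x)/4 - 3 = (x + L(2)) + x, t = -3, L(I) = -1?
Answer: 1849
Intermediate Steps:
S(x) = 8 + 8*x (S(x) = 12 + 4*((x - 1) + x) = 12 + 4*((-1 + x) + x) = 12 + 4*(-1 + 2*x) = 12 + (-4 + 8*x) = 8 + 8*x)
l = -36 (l = (-3 - 7*2) - 19 = (-3 - 14) - 19 = -17 - 19 = -36)
((S(3) - l) - 25)**2 = (((8 + 8*3) - 1*(-36)) - 25)**2 = (((8 + 24) + 36) - 25)**2 = ((32 + 36) - 25)**2 = (68 - 25)**2 = 43**2 = 1849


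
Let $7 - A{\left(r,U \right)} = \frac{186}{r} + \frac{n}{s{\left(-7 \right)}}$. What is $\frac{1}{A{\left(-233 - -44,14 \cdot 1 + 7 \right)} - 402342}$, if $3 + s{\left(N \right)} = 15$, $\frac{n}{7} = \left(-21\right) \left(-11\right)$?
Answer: $- \frac{252}{101422129} \approx -2.4847 \cdot 10^{-6}$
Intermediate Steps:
$n = 1617$ ($n = 7 \left(\left(-21\right) \left(-11\right)\right) = 7 \cdot 231 = 1617$)
$s{\left(N \right)} = 12$ ($s{\left(N \right)} = -3 + 15 = 12$)
$A{\left(r,U \right)} = - \frac{511}{4} - \frac{186}{r}$ ($A{\left(r,U \right)} = 7 - \left(\frac{186}{r} + \frac{1617}{12}\right) = 7 - \left(\frac{186}{r} + 1617 \cdot \frac{1}{12}\right) = 7 - \left(\frac{186}{r} + \frac{539}{4}\right) = 7 - \left(\frac{539}{4} + \frac{186}{r}\right) = - \frac{511}{4} - \frac{186}{r}$)
$\frac{1}{A{\left(-233 - -44,14 \cdot 1 + 7 \right)} - 402342} = \frac{1}{\left(- \frac{511}{4} - \frac{186}{-233 - -44}\right) - 402342} = \frac{1}{\left(- \frac{511}{4} - \frac{186}{-233 + 44}\right) - 402342} = \frac{1}{\left(- \frac{511}{4} - \frac{186}{-189}\right) - 402342} = \frac{1}{\left(- \frac{511}{4} - - \frac{62}{63}\right) - 402342} = \frac{1}{\left(- \frac{511}{4} + \frac{62}{63}\right) - 402342} = \frac{1}{- \frac{31945}{252} - 402342} = \frac{1}{- \frac{101422129}{252}} = - \frac{252}{101422129}$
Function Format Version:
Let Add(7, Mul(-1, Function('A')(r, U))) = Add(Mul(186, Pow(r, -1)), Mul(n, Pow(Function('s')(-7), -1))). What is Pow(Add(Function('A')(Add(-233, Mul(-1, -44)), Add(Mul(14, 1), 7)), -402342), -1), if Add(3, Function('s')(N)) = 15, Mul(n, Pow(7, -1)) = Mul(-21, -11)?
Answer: Rational(-252, 101422129) ≈ -2.4847e-6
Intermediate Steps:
n = 1617 (n = Mul(7, Mul(-21, -11)) = Mul(7, 231) = 1617)
Function('s')(N) = 12 (Function('s')(N) = Add(-3, 15) = 12)
Function('A')(r, U) = Add(Rational(-511, 4), Mul(-186, Pow(r, -1))) (Function('A')(r, U) = Add(7, Mul(-1, Add(Mul(186, Pow(r, -1)), Mul(1617, Pow(12, -1))))) = Add(7, Mul(-1, Add(Mul(186, Pow(r, -1)), Mul(1617, Rational(1, 12))))) = Add(7, Mul(-1, Add(Mul(186, Pow(r, -1)), Rational(539, 4)))) = Add(7, Mul(-1, Add(Rational(539, 4), Mul(186, Pow(r, -1))))) = Add(7, Add(Rational(-539, 4), Mul(-186, Pow(r, -1)))) = Add(Rational(-511, 4), Mul(-186, Pow(r, -1))))
Pow(Add(Function('A')(Add(-233, Mul(-1, -44)), Add(Mul(14, 1), 7)), -402342), -1) = Pow(Add(Add(Rational(-511, 4), Mul(-186, Pow(Add(-233, Mul(-1, -44)), -1))), -402342), -1) = Pow(Add(Add(Rational(-511, 4), Mul(-186, Pow(Add(-233, 44), -1))), -402342), -1) = Pow(Add(Add(Rational(-511, 4), Mul(-186, Pow(-189, -1))), -402342), -1) = Pow(Add(Add(Rational(-511, 4), Mul(-186, Rational(-1, 189))), -402342), -1) = Pow(Add(Add(Rational(-511, 4), Rational(62, 63)), -402342), -1) = Pow(Add(Rational(-31945, 252), -402342), -1) = Pow(Rational(-101422129, 252), -1) = Rational(-252, 101422129)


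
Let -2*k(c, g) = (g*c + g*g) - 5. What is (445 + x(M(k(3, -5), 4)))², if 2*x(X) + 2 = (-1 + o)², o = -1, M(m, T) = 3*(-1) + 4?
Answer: 198916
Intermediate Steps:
k(c, g) = 5/2 - g²/2 - c*g/2 (k(c, g) = -((g*c + g*g) - 5)/2 = -((c*g + g²) - 5)/2 = -((g² + c*g) - 5)/2 = -(-5 + g² + c*g)/2 = 5/2 - g²/2 - c*g/2)
M(m, T) = 1 (M(m, T) = -3 + 4 = 1)
x(X) = 1 (x(X) = -1 + (-1 - 1)²/2 = -1 + (½)*(-2)² = -1 + (½)*4 = -1 + 2 = 1)
(445 + x(M(k(3, -5), 4)))² = (445 + 1)² = 446² = 198916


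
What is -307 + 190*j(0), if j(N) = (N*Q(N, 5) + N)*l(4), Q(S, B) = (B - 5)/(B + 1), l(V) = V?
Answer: -307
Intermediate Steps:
Q(S, B) = (-5 + B)/(1 + B)
j(N) = 4*N (j(N) = (N*((-5 + 5)/(1 + 5)) + N)*4 = (N*(0/6) + N)*4 = (N*((⅙)*0) + N)*4 = (N*0 + N)*4 = (0 + N)*4 = N*4 = 4*N)
-307 + 190*j(0) = -307 + 190*(4*0) = -307 + 190*0 = -307 + 0 = -307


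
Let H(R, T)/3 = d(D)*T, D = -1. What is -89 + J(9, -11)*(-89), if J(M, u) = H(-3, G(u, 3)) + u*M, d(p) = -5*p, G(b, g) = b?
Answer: 23407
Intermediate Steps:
H(R, T) = 15*T (H(R, T) = 3*((-5*(-1))*T) = 3*(5*T) = 15*T)
J(M, u) = 15*u + M*u (J(M, u) = 15*u + u*M = 15*u + M*u)
-89 + J(9, -11)*(-89) = -89 - 11*(15 + 9)*(-89) = -89 - 11*24*(-89) = -89 - 264*(-89) = -89 + 23496 = 23407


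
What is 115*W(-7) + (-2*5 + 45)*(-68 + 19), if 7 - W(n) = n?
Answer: -105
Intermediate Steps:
W(n) = 7 - n
115*W(-7) + (-2*5 + 45)*(-68 + 19) = 115*(7 - 1*(-7)) + (-2*5 + 45)*(-68 + 19) = 115*(7 + 7) + (-10 + 45)*(-49) = 115*14 + 35*(-49) = 1610 - 1715 = -105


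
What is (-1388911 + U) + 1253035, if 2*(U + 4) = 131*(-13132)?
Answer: -996026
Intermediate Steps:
U = -860150 (U = -4 + (131*(-13132))/2 = -4 + (½)*(-1720292) = -4 - 860146 = -860150)
(-1388911 + U) + 1253035 = (-1388911 - 860150) + 1253035 = -2249061 + 1253035 = -996026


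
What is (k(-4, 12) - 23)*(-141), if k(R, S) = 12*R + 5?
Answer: 9306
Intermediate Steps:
k(R, S) = 5 + 12*R
(k(-4, 12) - 23)*(-141) = ((5 + 12*(-4)) - 23)*(-141) = ((5 - 48) - 23)*(-141) = (-43 - 23)*(-141) = -66*(-141) = 9306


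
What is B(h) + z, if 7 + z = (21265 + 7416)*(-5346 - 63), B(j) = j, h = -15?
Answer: -155135551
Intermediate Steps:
z = -155135536 (z = -7 + (21265 + 7416)*(-5346 - 63) = -7 + 28681*(-5409) = -7 - 155135529 = -155135536)
B(h) + z = -15 - 155135536 = -155135551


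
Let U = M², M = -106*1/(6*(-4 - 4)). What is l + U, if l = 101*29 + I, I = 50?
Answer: 1718713/576 ≈ 2983.9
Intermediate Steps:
l = 2979 (l = 101*29 + 50 = 2929 + 50 = 2979)
M = 53/24 (M = -106/((-8*6)) = -106/(-48) = -106*(-1/48) = 53/24 ≈ 2.2083)
U = 2809/576 (U = (53/24)² = 2809/576 ≈ 4.8767)
l + U = 2979 + 2809/576 = 1718713/576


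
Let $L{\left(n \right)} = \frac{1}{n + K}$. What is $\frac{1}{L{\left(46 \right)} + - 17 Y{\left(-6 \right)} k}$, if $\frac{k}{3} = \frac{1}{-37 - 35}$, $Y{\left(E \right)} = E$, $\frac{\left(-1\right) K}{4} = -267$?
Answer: $- \frac{2228}{9467} \approx -0.23534$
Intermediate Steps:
$K = 1068$ ($K = \left(-4\right) \left(-267\right) = 1068$)
$k = - \frac{1}{24}$ ($k = \frac{3}{-37 - 35} = \frac{3}{-72} = 3 \left(- \frac{1}{72}\right) = - \frac{1}{24} \approx -0.041667$)
$L{\left(n \right)} = \frac{1}{1068 + n}$ ($L{\left(n \right)} = \frac{1}{n + 1068} = \frac{1}{1068 + n}$)
$\frac{1}{L{\left(46 \right)} + - 17 Y{\left(-6 \right)} k} = \frac{1}{\frac{1}{1068 + 46} + \left(-17\right) \left(-6\right) \left(- \frac{1}{24}\right)} = \frac{1}{\frac{1}{1114} + 102 \left(- \frac{1}{24}\right)} = \frac{1}{\frac{1}{1114} - \frac{17}{4}} = \frac{1}{- \frac{9467}{2228}} = - \frac{2228}{9467}$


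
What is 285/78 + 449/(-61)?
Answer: -5879/1586 ≈ -3.7068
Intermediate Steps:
285/78 + 449/(-61) = 285*(1/78) + 449*(-1/61) = 95/26 - 449/61 = -5879/1586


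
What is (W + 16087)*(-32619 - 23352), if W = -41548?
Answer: 1425077631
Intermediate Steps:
(W + 16087)*(-32619 - 23352) = (-41548 + 16087)*(-32619 - 23352) = -25461*(-55971) = 1425077631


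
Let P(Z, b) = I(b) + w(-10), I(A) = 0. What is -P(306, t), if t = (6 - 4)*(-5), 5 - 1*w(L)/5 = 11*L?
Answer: -575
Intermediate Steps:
w(L) = 25 - 55*L
t = -10 (t = 2*(-5) = -10)
P(Z, b) = 575 (P(Z, b) = 0 + (25 - 55*(-10)) = 0 + (25 + 550) = 0 + 575 = 575)
-P(306, t) = -1*575 = -575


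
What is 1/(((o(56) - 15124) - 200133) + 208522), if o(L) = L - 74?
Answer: -1/6753 ≈ -0.00014808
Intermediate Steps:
o(L) = -74 + L
1/(((o(56) - 15124) - 200133) + 208522) = 1/((((-74 + 56) - 15124) - 200133) + 208522) = 1/(((-18 - 15124) - 200133) + 208522) = 1/((-15142 - 200133) + 208522) = 1/(-215275 + 208522) = 1/(-6753) = -1/6753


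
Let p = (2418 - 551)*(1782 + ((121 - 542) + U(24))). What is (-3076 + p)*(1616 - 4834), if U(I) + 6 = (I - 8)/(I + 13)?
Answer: -300941261890/37 ≈ -8.1336e+9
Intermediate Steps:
U(I) = -6 + (-8 + I)/(13 + I) (U(I) = -6 + (I - 8)/(I + 13) = -6 + (-8 + I)/(13 + I))
p = 93631917/37 (p = (2418 - 551)*(1782 + ((121 - 542) + (-86 - 5*24)/(13 + 24))) = 1867*(1782 + (-421 + (-86 - 120)/37)) = 1867*(1782 + (-421 + (1/37)*(-206))) = 1867*(1782 + (-421 - 206/37)) = 1867*(1782 - 15783/37) = 1867*(50151/37) = 93631917/37 ≈ 2.5306e+6)
(-3076 + p)*(1616 - 4834) = (-3076 + 93631917/37)*(1616 - 4834) = (93518105/37)*(-3218) = -300941261890/37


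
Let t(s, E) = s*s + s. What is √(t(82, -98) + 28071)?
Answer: √34877 ≈ 186.75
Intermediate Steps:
t(s, E) = s + s² (t(s, E) = s² + s = s + s²)
√(t(82, -98) + 28071) = √(82*(1 + 82) + 28071) = √(82*83 + 28071) = √(6806 + 28071) = √34877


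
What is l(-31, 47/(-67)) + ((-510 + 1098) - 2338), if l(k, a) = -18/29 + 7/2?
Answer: -101333/58 ≈ -1747.1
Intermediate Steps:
l(k, a) = 167/58 (l(k, a) = -18*1/29 + 7*(½) = -18/29 + 7/2 = 167/58)
l(-31, 47/(-67)) + ((-510 + 1098) - 2338) = 167/58 + ((-510 + 1098) - 2338) = 167/58 + (588 - 2338) = 167/58 - 1750 = -101333/58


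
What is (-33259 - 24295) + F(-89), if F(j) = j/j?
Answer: -57553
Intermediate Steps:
F(j) = 1
(-33259 - 24295) + F(-89) = (-33259 - 24295) + 1 = -57554 + 1 = -57553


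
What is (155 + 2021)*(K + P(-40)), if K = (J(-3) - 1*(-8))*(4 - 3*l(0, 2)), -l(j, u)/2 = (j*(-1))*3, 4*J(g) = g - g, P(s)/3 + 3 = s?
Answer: -211072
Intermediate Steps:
P(s) = -9 + 3*s
J(g) = 0 (J(g) = (g - g)/4 = (¼)*0 = 0)
l(j, u) = 6*j (l(j, u) = -2*j*(-1)*3 = -2*(-j)*3 = -(-6)*j = 6*j)
K = 32 (K = (0 - 1*(-8))*(4 - 18*0) = (0 + 8)*(4 - 3*0) = 8*(4 + 0) = 8*4 = 32)
(155 + 2021)*(K + P(-40)) = (155 + 2021)*(32 + (-9 + 3*(-40))) = 2176*(32 + (-9 - 120)) = 2176*(32 - 129) = 2176*(-97) = -211072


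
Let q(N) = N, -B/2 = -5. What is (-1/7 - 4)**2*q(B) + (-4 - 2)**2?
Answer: 10174/49 ≈ 207.63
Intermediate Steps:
B = 10 (B = -2*(-5) = 10)
(-1/7 - 4)**2*q(B) + (-4 - 2)**2 = (-1/7 - 4)**2*10 + (-4 - 2)**2 = (-1*1/7 - 4)**2*10 + (-6)**2 = (-1/7 - 4)**2*10 + 36 = (-29/7)**2*10 + 36 = (841/49)*10 + 36 = 8410/49 + 36 = 10174/49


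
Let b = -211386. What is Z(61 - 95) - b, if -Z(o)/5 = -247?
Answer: 212621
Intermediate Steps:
Z(o) = 1235 (Z(o) = -5*(-247) = 1235)
Z(61 - 95) - b = 1235 - 1*(-211386) = 1235 + 211386 = 212621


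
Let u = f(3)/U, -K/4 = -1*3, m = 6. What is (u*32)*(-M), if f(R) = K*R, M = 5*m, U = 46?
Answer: -17280/23 ≈ -751.30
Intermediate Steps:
K = 12 (K = -(-4)*3 = -4*(-3) = 12)
M = 30 (M = 5*6 = 30)
f(R) = 12*R
u = 18/23 (u = (12*3)/46 = 36*(1/46) = 18/23 ≈ 0.78261)
(u*32)*(-M) = ((18/23)*32)*(-1*30) = (576/23)*(-30) = -17280/23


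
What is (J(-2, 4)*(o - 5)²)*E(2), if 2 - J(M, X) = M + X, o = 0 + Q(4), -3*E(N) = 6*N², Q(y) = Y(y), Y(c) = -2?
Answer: 0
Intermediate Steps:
Q(y) = -2
E(N) = -2*N²
o = -2 (o = 0 - 2 = -2)
J(M, X) = 2 - M - X (J(M, X) = 2 - (M + X) = 2 + (-M - X) = 2 - M - X)
(J(-2, 4)*(o - 5)²)*E(2) = ((2 - 1*(-2) - 1*4)*(-2 - 5)²)*(-2*2²) = ((2 + 2 - 4)*(-7)²)*(-2*4) = (0*49)*(-8) = 0*(-8) = 0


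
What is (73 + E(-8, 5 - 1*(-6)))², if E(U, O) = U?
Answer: 4225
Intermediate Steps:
(73 + E(-8, 5 - 1*(-6)))² = (73 - 8)² = 65² = 4225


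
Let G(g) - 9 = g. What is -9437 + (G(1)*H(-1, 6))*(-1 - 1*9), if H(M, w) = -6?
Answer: -8837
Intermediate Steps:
G(g) = 9 + g
-9437 + (G(1)*H(-1, 6))*(-1 - 1*9) = -9437 + ((9 + 1)*(-6))*(-1 - 1*9) = -9437 + (10*(-6))*(-1 - 9) = -9437 - 60*(-10) = -9437 + 600 = -8837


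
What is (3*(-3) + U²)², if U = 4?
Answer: 49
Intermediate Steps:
(3*(-3) + U²)² = (3*(-3) + 4²)² = (-9 + 16)² = 7² = 49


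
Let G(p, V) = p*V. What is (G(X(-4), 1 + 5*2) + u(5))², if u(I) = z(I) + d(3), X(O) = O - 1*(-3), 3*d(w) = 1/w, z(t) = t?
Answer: 2809/81 ≈ 34.679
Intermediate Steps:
d(w) = 1/(3*w)
X(O) = 3 + O (X(O) = O + 3 = 3 + O)
u(I) = ⅑ + I (u(I) = I + (⅓)/3 = I + (⅓)*(⅓) = I + ⅑ = ⅑ + I)
G(p, V) = V*p
(G(X(-4), 1 + 5*2) + u(5))² = ((1 + 5*2)*(3 - 4) + (⅑ + 5))² = ((1 + 10)*(-1) + 46/9)² = (11*(-1) + 46/9)² = (-11 + 46/9)² = (-53/9)² = 2809/81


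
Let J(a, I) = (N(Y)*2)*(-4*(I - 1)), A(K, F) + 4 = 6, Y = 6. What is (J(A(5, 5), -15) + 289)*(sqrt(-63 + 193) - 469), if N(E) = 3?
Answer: -315637 + 673*sqrt(130) ≈ -3.0796e+5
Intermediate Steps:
A(K, F) = 2 (A(K, F) = -4 + 6 = 2)
J(a, I) = 24 - 24*I (J(a, I) = (3*2)*(-4*(I - 1)) = 6*(-4*(-1 + I)) = 6*(4 - 4*I) = 24 - 24*I)
(J(A(5, 5), -15) + 289)*(sqrt(-63 + 193) - 469) = ((24 - 24*(-15)) + 289)*(sqrt(-63 + 193) - 469) = ((24 + 360) + 289)*(sqrt(130) - 469) = (384 + 289)*(-469 + sqrt(130)) = 673*(-469 + sqrt(130)) = -315637 + 673*sqrt(130)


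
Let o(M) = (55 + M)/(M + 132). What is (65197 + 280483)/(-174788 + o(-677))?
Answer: -94197800/47629419 ≈ -1.9777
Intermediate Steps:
o(M) = (55 + M)/(132 + M)
(65197 + 280483)/(-174788 + o(-677)) = (65197 + 280483)/(-174788 + (55 - 677)/(132 - 677)) = 345680/(-174788 - 622/(-545)) = 345680/(-174788 - 1/545*(-622)) = 345680/(-174788 + 622/545) = 345680/(-95258838/545) = 345680*(-545/95258838) = -94197800/47629419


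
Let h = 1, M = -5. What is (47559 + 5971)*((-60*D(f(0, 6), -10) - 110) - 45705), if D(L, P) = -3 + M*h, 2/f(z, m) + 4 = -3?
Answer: -2426782550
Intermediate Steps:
f(z, m) = -2/7 (f(z, m) = 2/(-4 - 3) = 2/(-7) = 2*(-⅐) = -2/7)
D(L, P) = -8 (D(L, P) = -3 - 5*1 = -3 - 5 = -8)
(47559 + 5971)*((-60*D(f(0, 6), -10) - 110) - 45705) = (47559 + 5971)*((-60*(-8) - 110) - 45705) = 53530*((480 - 110) - 45705) = 53530*(370 - 45705) = 53530*(-45335) = -2426782550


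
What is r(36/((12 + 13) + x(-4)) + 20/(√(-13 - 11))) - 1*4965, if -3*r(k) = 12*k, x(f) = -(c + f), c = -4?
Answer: -54663/11 + 20*I*√6/3 ≈ -4969.4 + 16.33*I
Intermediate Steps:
x(f) = 4 - f (x(f) = -(-4 + f) = 4 - f)
r(k) = -4*k
r(36/((12 + 13) + x(-4)) + 20/(√(-13 - 11))) - 1*4965 = -4*(36/((12 + 13) + (4 - 1*(-4))) + 20/(√(-13 - 11))) - 1*4965 = -4*(36/(25 + (4 + 4)) + 20/(√(-24))) - 4965 = -4*(36/(25 + 8) + 20/((2*I*√6))) - 4965 = -4*(36/33 + 20*(-I*√6/12)) - 4965 = -4*(36*(1/33) - 5*I*√6/3) - 4965 = -4*(12/11 - 5*I*√6/3) - 4965 = (-48/11 + 20*I*√6/3) - 4965 = -54663/11 + 20*I*√6/3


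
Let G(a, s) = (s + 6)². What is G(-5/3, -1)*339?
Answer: 8475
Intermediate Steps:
G(a, s) = (6 + s)²
G(-5/3, -1)*339 = (6 - 1)²*339 = 5²*339 = 25*339 = 8475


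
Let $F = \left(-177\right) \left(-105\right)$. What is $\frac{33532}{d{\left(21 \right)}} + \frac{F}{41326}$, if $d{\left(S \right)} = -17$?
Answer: $- \frac{1385427487}{702542} \approx -1972.0$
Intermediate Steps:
$F = 18585$
$\frac{33532}{d{\left(21 \right)}} + \frac{F}{41326} = \frac{33532}{-17} + \frac{18585}{41326} = 33532 \left(- \frac{1}{17}\right) + 18585 \cdot \frac{1}{41326} = - \frac{33532}{17} + \frac{18585}{41326} = - \frac{1385427487}{702542}$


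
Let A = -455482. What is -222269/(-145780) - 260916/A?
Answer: 69637931569/33200082980 ≈ 2.0975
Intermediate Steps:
-222269/(-145780) - 260916/A = -222269/(-145780) - 260916/(-455482) = -222269*(-1/145780) - 260916*(-1/455482) = 222269/145780 + 130458/227741 = 69637931569/33200082980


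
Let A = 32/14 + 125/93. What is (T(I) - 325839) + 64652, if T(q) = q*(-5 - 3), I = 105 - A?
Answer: -170560673/651 ≈ -2.6200e+5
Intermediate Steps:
A = 2363/651 (A = 32*(1/14) + 125*(1/93) = 16/7 + 125/93 = 2363/651 ≈ 3.6298)
I = 65992/651 (I = 105 - 1*2363/651 = 105 - 2363/651 = 65992/651 ≈ 101.37)
T(q) = -8*q (T(q) = q*(-8) = -8*q)
(T(I) - 325839) + 64652 = (-8*65992/651 - 325839) + 64652 = (-527936/651 - 325839) + 64652 = -212649125/651 + 64652 = -170560673/651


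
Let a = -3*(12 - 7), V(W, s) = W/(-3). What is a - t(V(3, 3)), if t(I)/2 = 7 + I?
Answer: -27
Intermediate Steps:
V(W, s) = -W/3 (V(W, s) = W*(-⅓) = -W/3)
t(I) = 14 + 2*I (t(I) = 2*(7 + I) = 14 + 2*I)
a = -15 (a = -3*5 = -15)
a - t(V(3, 3)) = -15 - (14 + 2*(-⅓*3)) = -15 - (14 + 2*(-1)) = -15 - (14 - 2) = -15 - 1*12 = -15 - 12 = -27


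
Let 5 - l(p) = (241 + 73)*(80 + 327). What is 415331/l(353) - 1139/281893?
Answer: -117224457810/36023952149 ≈ -3.2541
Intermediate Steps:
l(p) = -127793 (l(p) = 5 - (241 + 73)*(80 + 327) = 5 - 314*407 = 5 - 1*127798 = 5 - 127798 = -127793)
415331/l(353) - 1139/281893 = 415331/(-127793) - 1139/281893 = 415331*(-1/127793) - 1139*1/281893 = -415331/127793 - 1139/281893 = -117224457810/36023952149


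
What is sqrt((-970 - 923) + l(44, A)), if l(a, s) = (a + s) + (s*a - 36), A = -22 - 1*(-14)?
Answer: I*sqrt(2245) ≈ 47.381*I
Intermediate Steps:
A = -8 (A = -22 + 14 = -8)
l(a, s) = -36 + a + s + a*s (l(a, s) = (a + s) + (a*s - 36) = (a + s) + (-36 + a*s) = -36 + a + s + a*s)
sqrt((-970 - 923) + l(44, A)) = sqrt((-970 - 923) + (-36 + 44 - 8 + 44*(-8))) = sqrt(-1893 + (-36 + 44 - 8 - 352)) = sqrt(-1893 - 352) = sqrt(-2245) = I*sqrt(2245)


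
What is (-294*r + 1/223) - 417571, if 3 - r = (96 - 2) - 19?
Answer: -88397868/223 ≈ -3.9640e+5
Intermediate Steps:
r = -72 (r = 3 - ((96 - 2) - 19) = 3 - (94 - 19) = 3 - 1*75 = 3 - 75 = -72)
(-294*r + 1/223) - 417571 = (-294*(-72) + 1/223) - 417571 = (21168 + 1/223) - 417571 = 4720465/223 - 417571 = -88397868/223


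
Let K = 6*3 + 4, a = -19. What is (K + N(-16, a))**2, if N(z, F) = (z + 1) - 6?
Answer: 1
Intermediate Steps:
K = 22 (K = 18 + 4 = 22)
N(z, F) = -5 + z (N(z, F) = (1 + z) - 6 = -5 + z)
(K + N(-16, a))**2 = (22 + (-5 - 16))**2 = (22 - 21)**2 = 1**2 = 1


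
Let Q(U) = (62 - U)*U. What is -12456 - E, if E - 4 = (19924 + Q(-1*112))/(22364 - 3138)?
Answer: -119778198/9613 ≈ -12460.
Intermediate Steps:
Q(U) = U*(62 - U)
E = 38670/9613 (E = 4 + (19924 + (-1*112)*(62 - (-1)*112))/(22364 - 3138) = 4 + (19924 - 112*(62 - 1*(-112)))/19226 = 4 + (19924 - 112*(62 + 112))*(1/19226) = 4 + (19924 - 112*174)*(1/19226) = 4 + (19924 - 19488)*(1/19226) = 4 + 436*(1/19226) = 4 + 218/9613 = 38670/9613 ≈ 4.0227)
-12456 - E = -12456 - 1*38670/9613 = -12456 - 38670/9613 = -119778198/9613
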